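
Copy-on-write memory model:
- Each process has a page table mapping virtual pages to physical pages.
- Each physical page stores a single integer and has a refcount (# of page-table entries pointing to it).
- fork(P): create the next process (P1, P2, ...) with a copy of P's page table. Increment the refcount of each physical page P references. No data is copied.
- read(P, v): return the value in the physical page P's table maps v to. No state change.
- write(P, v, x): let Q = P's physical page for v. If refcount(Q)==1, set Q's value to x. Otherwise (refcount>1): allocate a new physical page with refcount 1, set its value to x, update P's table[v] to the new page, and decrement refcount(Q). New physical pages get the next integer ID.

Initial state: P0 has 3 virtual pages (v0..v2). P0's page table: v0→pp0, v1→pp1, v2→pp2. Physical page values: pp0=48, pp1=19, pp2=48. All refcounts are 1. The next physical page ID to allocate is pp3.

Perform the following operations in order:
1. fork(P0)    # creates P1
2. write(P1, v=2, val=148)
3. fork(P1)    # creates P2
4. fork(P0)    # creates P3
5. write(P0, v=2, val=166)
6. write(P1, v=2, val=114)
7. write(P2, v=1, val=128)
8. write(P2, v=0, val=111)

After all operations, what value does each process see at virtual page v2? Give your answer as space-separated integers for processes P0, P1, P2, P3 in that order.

Answer: 166 114 148 48

Derivation:
Op 1: fork(P0) -> P1. 3 ppages; refcounts: pp0:2 pp1:2 pp2:2
Op 2: write(P1, v2, 148). refcount(pp2)=2>1 -> COPY to pp3. 4 ppages; refcounts: pp0:2 pp1:2 pp2:1 pp3:1
Op 3: fork(P1) -> P2. 4 ppages; refcounts: pp0:3 pp1:3 pp2:1 pp3:2
Op 4: fork(P0) -> P3. 4 ppages; refcounts: pp0:4 pp1:4 pp2:2 pp3:2
Op 5: write(P0, v2, 166). refcount(pp2)=2>1 -> COPY to pp4. 5 ppages; refcounts: pp0:4 pp1:4 pp2:1 pp3:2 pp4:1
Op 6: write(P1, v2, 114). refcount(pp3)=2>1 -> COPY to pp5. 6 ppages; refcounts: pp0:4 pp1:4 pp2:1 pp3:1 pp4:1 pp5:1
Op 7: write(P2, v1, 128). refcount(pp1)=4>1 -> COPY to pp6. 7 ppages; refcounts: pp0:4 pp1:3 pp2:1 pp3:1 pp4:1 pp5:1 pp6:1
Op 8: write(P2, v0, 111). refcount(pp0)=4>1 -> COPY to pp7. 8 ppages; refcounts: pp0:3 pp1:3 pp2:1 pp3:1 pp4:1 pp5:1 pp6:1 pp7:1
P0: v2 -> pp4 = 166
P1: v2 -> pp5 = 114
P2: v2 -> pp3 = 148
P3: v2 -> pp2 = 48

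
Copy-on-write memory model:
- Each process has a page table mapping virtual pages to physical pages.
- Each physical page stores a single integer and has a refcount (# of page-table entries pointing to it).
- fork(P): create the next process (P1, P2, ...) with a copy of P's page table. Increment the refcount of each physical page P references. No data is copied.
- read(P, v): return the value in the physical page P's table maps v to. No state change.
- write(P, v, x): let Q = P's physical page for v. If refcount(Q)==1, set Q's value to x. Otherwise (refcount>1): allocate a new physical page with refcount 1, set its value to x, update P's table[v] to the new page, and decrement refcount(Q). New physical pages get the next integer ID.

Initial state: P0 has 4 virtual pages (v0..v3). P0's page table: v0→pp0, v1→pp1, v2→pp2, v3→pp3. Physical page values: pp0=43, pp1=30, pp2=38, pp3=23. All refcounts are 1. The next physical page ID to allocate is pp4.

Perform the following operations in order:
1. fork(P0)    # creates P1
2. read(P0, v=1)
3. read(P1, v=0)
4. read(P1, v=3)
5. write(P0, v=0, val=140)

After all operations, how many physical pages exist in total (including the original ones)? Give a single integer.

Answer: 5

Derivation:
Op 1: fork(P0) -> P1. 4 ppages; refcounts: pp0:2 pp1:2 pp2:2 pp3:2
Op 2: read(P0, v1) -> 30. No state change.
Op 3: read(P1, v0) -> 43. No state change.
Op 4: read(P1, v3) -> 23. No state change.
Op 5: write(P0, v0, 140). refcount(pp0)=2>1 -> COPY to pp4. 5 ppages; refcounts: pp0:1 pp1:2 pp2:2 pp3:2 pp4:1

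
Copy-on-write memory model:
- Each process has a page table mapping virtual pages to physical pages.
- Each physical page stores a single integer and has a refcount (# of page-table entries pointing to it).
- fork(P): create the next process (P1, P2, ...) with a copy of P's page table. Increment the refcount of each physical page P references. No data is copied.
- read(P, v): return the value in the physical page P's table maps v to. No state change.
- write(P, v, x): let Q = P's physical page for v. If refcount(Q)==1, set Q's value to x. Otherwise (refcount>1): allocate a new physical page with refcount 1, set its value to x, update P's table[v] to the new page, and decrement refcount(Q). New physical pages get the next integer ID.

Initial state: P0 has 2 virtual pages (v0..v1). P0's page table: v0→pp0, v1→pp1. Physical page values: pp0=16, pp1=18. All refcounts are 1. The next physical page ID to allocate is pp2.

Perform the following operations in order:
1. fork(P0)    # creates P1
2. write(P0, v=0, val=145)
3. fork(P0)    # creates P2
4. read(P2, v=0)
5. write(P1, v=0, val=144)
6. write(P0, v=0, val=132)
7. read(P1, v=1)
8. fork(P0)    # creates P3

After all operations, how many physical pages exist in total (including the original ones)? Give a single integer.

Answer: 4

Derivation:
Op 1: fork(P0) -> P1. 2 ppages; refcounts: pp0:2 pp1:2
Op 2: write(P0, v0, 145). refcount(pp0)=2>1 -> COPY to pp2. 3 ppages; refcounts: pp0:1 pp1:2 pp2:1
Op 3: fork(P0) -> P2. 3 ppages; refcounts: pp0:1 pp1:3 pp2:2
Op 4: read(P2, v0) -> 145. No state change.
Op 5: write(P1, v0, 144). refcount(pp0)=1 -> write in place. 3 ppages; refcounts: pp0:1 pp1:3 pp2:2
Op 6: write(P0, v0, 132). refcount(pp2)=2>1 -> COPY to pp3. 4 ppages; refcounts: pp0:1 pp1:3 pp2:1 pp3:1
Op 7: read(P1, v1) -> 18. No state change.
Op 8: fork(P0) -> P3. 4 ppages; refcounts: pp0:1 pp1:4 pp2:1 pp3:2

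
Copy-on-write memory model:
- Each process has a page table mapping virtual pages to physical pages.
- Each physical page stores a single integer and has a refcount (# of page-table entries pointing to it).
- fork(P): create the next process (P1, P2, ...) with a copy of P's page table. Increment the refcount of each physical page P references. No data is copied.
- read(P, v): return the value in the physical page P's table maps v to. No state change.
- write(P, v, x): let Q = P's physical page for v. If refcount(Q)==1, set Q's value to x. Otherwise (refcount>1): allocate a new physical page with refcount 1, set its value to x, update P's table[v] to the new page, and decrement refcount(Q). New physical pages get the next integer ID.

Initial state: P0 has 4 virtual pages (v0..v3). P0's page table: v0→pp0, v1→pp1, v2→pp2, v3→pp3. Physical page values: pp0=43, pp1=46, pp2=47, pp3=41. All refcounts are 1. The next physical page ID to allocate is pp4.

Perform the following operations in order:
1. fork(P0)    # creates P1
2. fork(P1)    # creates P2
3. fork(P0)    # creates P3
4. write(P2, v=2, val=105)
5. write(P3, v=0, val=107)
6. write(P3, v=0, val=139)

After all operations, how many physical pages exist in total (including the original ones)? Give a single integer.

Op 1: fork(P0) -> P1. 4 ppages; refcounts: pp0:2 pp1:2 pp2:2 pp3:2
Op 2: fork(P1) -> P2. 4 ppages; refcounts: pp0:3 pp1:3 pp2:3 pp3:3
Op 3: fork(P0) -> P3. 4 ppages; refcounts: pp0:4 pp1:4 pp2:4 pp3:4
Op 4: write(P2, v2, 105). refcount(pp2)=4>1 -> COPY to pp4. 5 ppages; refcounts: pp0:4 pp1:4 pp2:3 pp3:4 pp4:1
Op 5: write(P3, v0, 107). refcount(pp0)=4>1 -> COPY to pp5. 6 ppages; refcounts: pp0:3 pp1:4 pp2:3 pp3:4 pp4:1 pp5:1
Op 6: write(P3, v0, 139). refcount(pp5)=1 -> write in place. 6 ppages; refcounts: pp0:3 pp1:4 pp2:3 pp3:4 pp4:1 pp5:1

Answer: 6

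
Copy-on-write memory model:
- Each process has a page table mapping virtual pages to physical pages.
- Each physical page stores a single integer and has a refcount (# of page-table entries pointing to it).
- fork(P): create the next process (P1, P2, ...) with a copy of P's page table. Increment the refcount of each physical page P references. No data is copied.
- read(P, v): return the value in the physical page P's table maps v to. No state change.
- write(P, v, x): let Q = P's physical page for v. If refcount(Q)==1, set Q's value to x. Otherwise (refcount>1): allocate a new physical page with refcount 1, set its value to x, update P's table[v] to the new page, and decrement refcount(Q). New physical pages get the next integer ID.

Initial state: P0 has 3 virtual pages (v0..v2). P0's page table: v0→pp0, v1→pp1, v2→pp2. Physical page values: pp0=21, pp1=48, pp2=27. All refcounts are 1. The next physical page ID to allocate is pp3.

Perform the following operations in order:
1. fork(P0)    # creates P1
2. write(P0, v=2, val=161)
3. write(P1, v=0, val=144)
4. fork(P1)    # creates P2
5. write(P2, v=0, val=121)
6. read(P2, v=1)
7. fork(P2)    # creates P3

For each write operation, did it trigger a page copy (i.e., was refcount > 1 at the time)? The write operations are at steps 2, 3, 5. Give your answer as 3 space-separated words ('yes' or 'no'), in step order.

Op 1: fork(P0) -> P1. 3 ppages; refcounts: pp0:2 pp1:2 pp2:2
Op 2: write(P0, v2, 161). refcount(pp2)=2>1 -> COPY to pp3. 4 ppages; refcounts: pp0:2 pp1:2 pp2:1 pp3:1
Op 3: write(P1, v0, 144). refcount(pp0)=2>1 -> COPY to pp4. 5 ppages; refcounts: pp0:1 pp1:2 pp2:1 pp3:1 pp4:1
Op 4: fork(P1) -> P2. 5 ppages; refcounts: pp0:1 pp1:3 pp2:2 pp3:1 pp4:2
Op 5: write(P2, v0, 121). refcount(pp4)=2>1 -> COPY to pp5. 6 ppages; refcounts: pp0:1 pp1:3 pp2:2 pp3:1 pp4:1 pp5:1
Op 6: read(P2, v1) -> 48. No state change.
Op 7: fork(P2) -> P3. 6 ppages; refcounts: pp0:1 pp1:4 pp2:3 pp3:1 pp4:1 pp5:2

yes yes yes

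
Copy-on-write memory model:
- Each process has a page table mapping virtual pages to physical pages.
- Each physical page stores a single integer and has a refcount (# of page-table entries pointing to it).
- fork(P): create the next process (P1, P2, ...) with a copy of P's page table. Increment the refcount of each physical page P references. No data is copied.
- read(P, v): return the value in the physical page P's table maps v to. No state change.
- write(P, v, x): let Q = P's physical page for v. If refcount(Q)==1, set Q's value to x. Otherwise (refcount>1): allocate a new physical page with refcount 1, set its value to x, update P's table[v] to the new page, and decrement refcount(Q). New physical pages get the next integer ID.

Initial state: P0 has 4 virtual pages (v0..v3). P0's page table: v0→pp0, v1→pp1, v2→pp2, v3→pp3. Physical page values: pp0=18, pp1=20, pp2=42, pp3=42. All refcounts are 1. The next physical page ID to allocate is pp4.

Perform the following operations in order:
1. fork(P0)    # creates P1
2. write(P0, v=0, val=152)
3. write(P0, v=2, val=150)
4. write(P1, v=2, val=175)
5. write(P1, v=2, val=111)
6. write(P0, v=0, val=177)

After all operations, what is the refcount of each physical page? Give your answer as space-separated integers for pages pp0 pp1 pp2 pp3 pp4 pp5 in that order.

Op 1: fork(P0) -> P1. 4 ppages; refcounts: pp0:2 pp1:2 pp2:2 pp3:2
Op 2: write(P0, v0, 152). refcount(pp0)=2>1 -> COPY to pp4. 5 ppages; refcounts: pp0:1 pp1:2 pp2:2 pp3:2 pp4:1
Op 3: write(P0, v2, 150). refcount(pp2)=2>1 -> COPY to pp5. 6 ppages; refcounts: pp0:1 pp1:2 pp2:1 pp3:2 pp4:1 pp5:1
Op 4: write(P1, v2, 175). refcount(pp2)=1 -> write in place. 6 ppages; refcounts: pp0:1 pp1:2 pp2:1 pp3:2 pp4:1 pp5:1
Op 5: write(P1, v2, 111). refcount(pp2)=1 -> write in place. 6 ppages; refcounts: pp0:1 pp1:2 pp2:1 pp3:2 pp4:1 pp5:1
Op 6: write(P0, v0, 177). refcount(pp4)=1 -> write in place. 6 ppages; refcounts: pp0:1 pp1:2 pp2:1 pp3:2 pp4:1 pp5:1

Answer: 1 2 1 2 1 1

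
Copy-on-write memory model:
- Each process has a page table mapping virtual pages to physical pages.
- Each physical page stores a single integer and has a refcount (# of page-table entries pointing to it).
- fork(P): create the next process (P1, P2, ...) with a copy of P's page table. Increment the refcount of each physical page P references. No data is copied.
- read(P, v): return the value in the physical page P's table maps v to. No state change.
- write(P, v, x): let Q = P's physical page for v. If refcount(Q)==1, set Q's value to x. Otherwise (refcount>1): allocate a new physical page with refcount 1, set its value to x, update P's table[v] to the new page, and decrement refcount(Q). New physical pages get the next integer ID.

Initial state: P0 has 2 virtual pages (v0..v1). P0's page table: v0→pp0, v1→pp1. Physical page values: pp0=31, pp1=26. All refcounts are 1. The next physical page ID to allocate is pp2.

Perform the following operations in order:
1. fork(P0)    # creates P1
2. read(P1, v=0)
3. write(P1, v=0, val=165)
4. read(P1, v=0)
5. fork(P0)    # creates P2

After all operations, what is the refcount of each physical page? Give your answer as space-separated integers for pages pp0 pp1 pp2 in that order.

Answer: 2 3 1

Derivation:
Op 1: fork(P0) -> P1. 2 ppages; refcounts: pp0:2 pp1:2
Op 2: read(P1, v0) -> 31. No state change.
Op 3: write(P1, v0, 165). refcount(pp0)=2>1 -> COPY to pp2. 3 ppages; refcounts: pp0:1 pp1:2 pp2:1
Op 4: read(P1, v0) -> 165. No state change.
Op 5: fork(P0) -> P2. 3 ppages; refcounts: pp0:2 pp1:3 pp2:1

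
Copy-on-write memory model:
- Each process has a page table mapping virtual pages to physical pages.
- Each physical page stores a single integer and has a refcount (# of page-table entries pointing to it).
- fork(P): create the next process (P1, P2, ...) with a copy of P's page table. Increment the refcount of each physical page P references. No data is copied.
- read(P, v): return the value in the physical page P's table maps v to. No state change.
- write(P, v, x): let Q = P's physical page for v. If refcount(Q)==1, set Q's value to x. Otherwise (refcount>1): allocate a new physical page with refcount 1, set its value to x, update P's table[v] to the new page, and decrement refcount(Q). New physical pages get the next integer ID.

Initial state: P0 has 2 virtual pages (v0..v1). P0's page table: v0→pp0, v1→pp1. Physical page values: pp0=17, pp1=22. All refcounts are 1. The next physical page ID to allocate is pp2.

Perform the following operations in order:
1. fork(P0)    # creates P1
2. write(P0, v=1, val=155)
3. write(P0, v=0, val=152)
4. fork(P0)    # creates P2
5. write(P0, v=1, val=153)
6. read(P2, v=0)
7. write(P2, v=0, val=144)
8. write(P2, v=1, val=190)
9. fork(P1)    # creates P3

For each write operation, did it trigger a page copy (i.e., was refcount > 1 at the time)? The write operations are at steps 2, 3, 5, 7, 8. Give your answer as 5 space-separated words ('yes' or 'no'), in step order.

Op 1: fork(P0) -> P1. 2 ppages; refcounts: pp0:2 pp1:2
Op 2: write(P0, v1, 155). refcount(pp1)=2>1 -> COPY to pp2. 3 ppages; refcounts: pp0:2 pp1:1 pp2:1
Op 3: write(P0, v0, 152). refcount(pp0)=2>1 -> COPY to pp3. 4 ppages; refcounts: pp0:1 pp1:1 pp2:1 pp3:1
Op 4: fork(P0) -> P2. 4 ppages; refcounts: pp0:1 pp1:1 pp2:2 pp3:2
Op 5: write(P0, v1, 153). refcount(pp2)=2>1 -> COPY to pp4. 5 ppages; refcounts: pp0:1 pp1:1 pp2:1 pp3:2 pp4:1
Op 6: read(P2, v0) -> 152. No state change.
Op 7: write(P2, v0, 144). refcount(pp3)=2>1 -> COPY to pp5. 6 ppages; refcounts: pp0:1 pp1:1 pp2:1 pp3:1 pp4:1 pp5:1
Op 8: write(P2, v1, 190). refcount(pp2)=1 -> write in place. 6 ppages; refcounts: pp0:1 pp1:1 pp2:1 pp3:1 pp4:1 pp5:1
Op 9: fork(P1) -> P3. 6 ppages; refcounts: pp0:2 pp1:2 pp2:1 pp3:1 pp4:1 pp5:1

yes yes yes yes no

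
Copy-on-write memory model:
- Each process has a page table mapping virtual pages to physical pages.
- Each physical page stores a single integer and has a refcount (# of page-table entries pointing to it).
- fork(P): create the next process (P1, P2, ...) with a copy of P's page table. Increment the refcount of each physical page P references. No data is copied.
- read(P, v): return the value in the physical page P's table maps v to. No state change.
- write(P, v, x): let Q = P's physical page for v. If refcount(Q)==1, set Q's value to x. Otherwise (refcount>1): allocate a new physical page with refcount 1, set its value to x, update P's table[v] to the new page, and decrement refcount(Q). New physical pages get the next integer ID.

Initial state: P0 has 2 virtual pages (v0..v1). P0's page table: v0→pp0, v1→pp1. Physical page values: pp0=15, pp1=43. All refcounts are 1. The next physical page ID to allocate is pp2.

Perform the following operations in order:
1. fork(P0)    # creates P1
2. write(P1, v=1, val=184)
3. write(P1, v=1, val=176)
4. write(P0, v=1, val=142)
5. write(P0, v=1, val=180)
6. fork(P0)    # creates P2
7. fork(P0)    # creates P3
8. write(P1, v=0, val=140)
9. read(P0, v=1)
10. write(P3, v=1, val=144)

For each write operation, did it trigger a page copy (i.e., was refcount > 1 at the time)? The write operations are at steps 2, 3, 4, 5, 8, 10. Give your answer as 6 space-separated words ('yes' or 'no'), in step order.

Op 1: fork(P0) -> P1. 2 ppages; refcounts: pp0:2 pp1:2
Op 2: write(P1, v1, 184). refcount(pp1)=2>1 -> COPY to pp2. 3 ppages; refcounts: pp0:2 pp1:1 pp2:1
Op 3: write(P1, v1, 176). refcount(pp2)=1 -> write in place. 3 ppages; refcounts: pp0:2 pp1:1 pp2:1
Op 4: write(P0, v1, 142). refcount(pp1)=1 -> write in place. 3 ppages; refcounts: pp0:2 pp1:1 pp2:1
Op 5: write(P0, v1, 180). refcount(pp1)=1 -> write in place. 3 ppages; refcounts: pp0:2 pp1:1 pp2:1
Op 6: fork(P0) -> P2. 3 ppages; refcounts: pp0:3 pp1:2 pp2:1
Op 7: fork(P0) -> P3. 3 ppages; refcounts: pp0:4 pp1:3 pp2:1
Op 8: write(P1, v0, 140). refcount(pp0)=4>1 -> COPY to pp3. 4 ppages; refcounts: pp0:3 pp1:3 pp2:1 pp3:1
Op 9: read(P0, v1) -> 180. No state change.
Op 10: write(P3, v1, 144). refcount(pp1)=3>1 -> COPY to pp4. 5 ppages; refcounts: pp0:3 pp1:2 pp2:1 pp3:1 pp4:1

yes no no no yes yes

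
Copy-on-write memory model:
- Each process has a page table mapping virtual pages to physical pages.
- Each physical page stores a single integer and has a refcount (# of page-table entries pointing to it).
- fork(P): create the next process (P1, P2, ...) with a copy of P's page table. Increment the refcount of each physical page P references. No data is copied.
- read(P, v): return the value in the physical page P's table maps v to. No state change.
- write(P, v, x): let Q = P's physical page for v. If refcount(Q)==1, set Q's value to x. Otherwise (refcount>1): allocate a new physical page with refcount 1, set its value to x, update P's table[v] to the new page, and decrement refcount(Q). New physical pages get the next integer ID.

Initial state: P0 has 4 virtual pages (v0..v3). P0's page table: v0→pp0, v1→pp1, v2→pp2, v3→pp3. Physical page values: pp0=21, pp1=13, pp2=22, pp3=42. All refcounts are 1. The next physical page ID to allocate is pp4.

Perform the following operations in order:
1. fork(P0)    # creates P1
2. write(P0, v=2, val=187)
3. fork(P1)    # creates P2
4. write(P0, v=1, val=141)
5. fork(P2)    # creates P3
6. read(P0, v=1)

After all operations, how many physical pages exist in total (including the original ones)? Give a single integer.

Op 1: fork(P0) -> P1. 4 ppages; refcounts: pp0:2 pp1:2 pp2:2 pp3:2
Op 2: write(P0, v2, 187). refcount(pp2)=2>1 -> COPY to pp4. 5 ppages; refcounts: pp0:2 pp1:2 pp2:1 pp3:2 pp4:1
Op 3: fork(P1) -> P2. 5 ppages; refcounts: pp0:3 pp1:3 pp2:2 pp3:3 pp4:1
Op 4: write(P0, v1, 141). refcount(pp1)=3>1 -> COPY to pp5. 6 ppages; refcounts: pp0:3 pp1:2 pp2:2 pp3:3 pp4:1 pp5:1
Op 5: fork(P2) -> P3. 6 ppages; refcounts: pp0:4 pp1:3 pp2:3 pp3:4 pp4:1 pp5:1
Op 6: read(P0, v1) -> 141. No state change.

Answer: 6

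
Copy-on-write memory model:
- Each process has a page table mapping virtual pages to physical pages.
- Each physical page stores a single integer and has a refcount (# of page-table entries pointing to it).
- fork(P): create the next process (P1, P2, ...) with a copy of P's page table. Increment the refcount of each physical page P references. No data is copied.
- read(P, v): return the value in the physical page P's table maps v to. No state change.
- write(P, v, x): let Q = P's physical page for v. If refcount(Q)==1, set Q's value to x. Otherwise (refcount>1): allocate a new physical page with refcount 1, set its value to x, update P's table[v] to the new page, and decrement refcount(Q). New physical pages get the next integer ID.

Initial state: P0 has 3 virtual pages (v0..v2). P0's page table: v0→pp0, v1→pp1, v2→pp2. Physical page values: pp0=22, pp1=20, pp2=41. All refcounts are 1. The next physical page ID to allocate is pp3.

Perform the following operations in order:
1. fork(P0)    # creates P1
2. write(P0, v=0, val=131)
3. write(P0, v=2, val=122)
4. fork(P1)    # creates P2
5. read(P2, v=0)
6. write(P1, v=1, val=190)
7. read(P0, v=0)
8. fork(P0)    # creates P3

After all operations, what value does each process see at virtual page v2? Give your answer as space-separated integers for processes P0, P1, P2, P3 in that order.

Answer: 122 41 41 122

Derivation:
Op 1: fork(P0) -> P1. 3 ppages; refcounts: pp0:2 pp1:2 pp2:2
Op 2: write(P0, v0, 131). refcount(pp0)=2>1 -> COPY to pp3. 4 ppages; refcounts: pp0:1 pp1:2 pp2:2 pp3:1
Op 3: write(P0, v2, 122). refcount(pp2)=2>1 -> COPY to pp4. 5 ppages; refcounts: pp0:1 pp1:2 pp2:1 pp3:1 pp4:1
Op 4: fork(P1) -> P2. 5 ppages; refcounts: pp0:2 pp1:3 pp2:2 pp3:1 pp4:1
Op 5: read(P2, v0) -> 22. No state change.
Op 6: write(P1, v1, 190). refcount(pp1)=3>1 -> COPY to pp5. 6 ppages; refcounts: pp0:2 pp1:2 pp2:2 pp3:1 pp4:1 pp5:1
Op 7: read(P0, v0) -> 131. No state change.
Op 8: fork(P0) -> P3. 6 ppages; refcounts: pp0:2 pp1:3 pp2:2 pp3:2 pp4:2 pp5:1
P0: v2 -> pp4 = 122
P1: v2 -> pp2 = 41
P2: v2 -> pp2 = 41
P3: v2 -> pp4 = 122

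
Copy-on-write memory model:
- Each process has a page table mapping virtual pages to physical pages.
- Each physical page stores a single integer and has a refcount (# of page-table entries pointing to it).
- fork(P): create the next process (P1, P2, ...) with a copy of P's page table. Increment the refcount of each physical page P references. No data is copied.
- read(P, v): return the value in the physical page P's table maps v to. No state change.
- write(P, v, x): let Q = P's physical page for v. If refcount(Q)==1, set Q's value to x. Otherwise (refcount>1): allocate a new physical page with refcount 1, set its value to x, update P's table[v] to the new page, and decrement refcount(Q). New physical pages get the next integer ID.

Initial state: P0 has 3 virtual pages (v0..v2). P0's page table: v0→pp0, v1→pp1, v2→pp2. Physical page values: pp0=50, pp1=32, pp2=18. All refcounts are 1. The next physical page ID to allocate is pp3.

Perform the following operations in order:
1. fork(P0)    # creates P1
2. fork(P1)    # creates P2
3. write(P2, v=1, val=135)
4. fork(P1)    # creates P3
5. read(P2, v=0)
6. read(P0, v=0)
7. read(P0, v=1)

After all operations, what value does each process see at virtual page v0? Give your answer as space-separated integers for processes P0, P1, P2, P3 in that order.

Op 1: fork(P0) -> P1. 3 ppages; refcounts: pp0:2 pp1:2 pp2:2
Op 2: fork(P1) -> P2. 3 ppages; refcounts: pp0:3 pp1:3 pp2:3
Op 3: write(P2, v1, 135). refcount(pp1)=3>1 -> COPY to pp3. 4 ppages; refcounts: pp0:3 pp1:2 pp2:3 pp3:1
Op 4: fork(P1) -> P3. 4 ppages; refcounts: pp0:4 pp1:3 pp2:4 pp3:1
Op 5: read(P2, v0) -> 50. No state change.
Op 6: read(P0, v0) -> 50. No state change.
Op 7: read(P0, v1) -> 32. No state change.
P0: v0 -> pp0 = 50
P1: v0 -> pp0 = 50
P2: v0 -> pp0 = 50
P3: v0 -> pp0 = 50

Answer: 50 50 50 50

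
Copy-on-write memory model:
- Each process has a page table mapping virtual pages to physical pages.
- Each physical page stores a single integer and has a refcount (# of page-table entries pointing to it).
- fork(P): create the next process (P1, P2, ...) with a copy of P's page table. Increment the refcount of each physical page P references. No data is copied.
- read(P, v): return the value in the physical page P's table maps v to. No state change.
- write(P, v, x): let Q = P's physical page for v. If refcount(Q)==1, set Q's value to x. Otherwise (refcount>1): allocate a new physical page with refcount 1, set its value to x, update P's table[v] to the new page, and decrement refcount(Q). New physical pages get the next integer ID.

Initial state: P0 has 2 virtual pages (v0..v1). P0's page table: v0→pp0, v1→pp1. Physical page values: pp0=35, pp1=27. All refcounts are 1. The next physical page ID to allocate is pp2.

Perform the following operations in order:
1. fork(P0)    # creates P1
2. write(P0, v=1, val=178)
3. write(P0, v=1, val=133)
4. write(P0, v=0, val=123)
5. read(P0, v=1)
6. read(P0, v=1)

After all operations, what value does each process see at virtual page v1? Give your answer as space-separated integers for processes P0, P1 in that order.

Op 1: fork(P0) -> P1. 2 ppages; refcounts: pp0:2 pp1:2
Op 2: write(P0, v1, 178). refcount(pp1)=2>1 -> COPY to pp2. 3 ppages; refcounts: pp0:2 pp1:1 pp2:1
Op 3: write(P0, v1, 133). refcount(pp2)=1 -> write in place. 3 ppages; refcounts: pp0:2 pp1:1 pp2:1
Op 4: write(P0, v0, 123). refcount(pp0)=2>1 -> COPY to pp3. 4 ppages; refcounts: pp0:1 pp1:1 pp2:1 pp3:1
Op 5: read(P0, v1) -> 133. No state change.
Op 6: read(P0, v1) -> 133. No state change.
P0: v1 -> pp2 = 133
P1: v1 -> pp1 = 27

Answer: 133 27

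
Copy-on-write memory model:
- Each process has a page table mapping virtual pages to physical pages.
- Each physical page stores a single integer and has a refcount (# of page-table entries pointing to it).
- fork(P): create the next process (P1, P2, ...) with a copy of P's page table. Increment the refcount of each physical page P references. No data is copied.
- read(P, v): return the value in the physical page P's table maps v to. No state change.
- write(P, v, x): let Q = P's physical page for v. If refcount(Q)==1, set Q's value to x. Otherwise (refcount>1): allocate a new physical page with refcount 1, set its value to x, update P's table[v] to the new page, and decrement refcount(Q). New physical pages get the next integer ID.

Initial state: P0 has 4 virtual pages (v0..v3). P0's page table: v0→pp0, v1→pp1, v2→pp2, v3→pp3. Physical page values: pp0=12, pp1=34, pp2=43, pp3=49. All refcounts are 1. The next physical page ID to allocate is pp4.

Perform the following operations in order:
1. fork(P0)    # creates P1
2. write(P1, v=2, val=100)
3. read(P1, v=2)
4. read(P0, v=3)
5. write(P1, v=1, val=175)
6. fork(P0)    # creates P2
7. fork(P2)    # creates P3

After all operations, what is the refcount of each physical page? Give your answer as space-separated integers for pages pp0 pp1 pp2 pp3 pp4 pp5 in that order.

Answer: 4 3 3 4 1 1

Derivation:
Op 1: fork(P0) -> P1. 4 ppages; refcounts: pp0:2 pp1:2 pp2:2 pp3:2
Op 2: write(P1, v2, 100). refcount(pp2)=2>1 -> COPY to pp4. 5 ppages; refcounts: pp0:2 pp1:2 pp2:1 pp3:2 pp4:1
Op 3: read(P1, v2) -> 100. No state change.
Op 4: read(P0, v3) -> 49. No state change.
Op 5: write(P1, v1, 175). refcount(pp1)=2>1 -> COPY to pp5. 6 ppages; refcounts: pp0:2 pp1:1 pp2:1 pp3:2 pp4:1 pp5:1
Op 6: fork(P0) -> P2. 6 ppages; refcounts: pp0:3 pp1:2 pp2:2 pp3:3 pp4:1 pp5:1
Op 7: fork(P2) -> P3. 6 ppages; refcounts: pp0:4 pp1:3 pp2:3 pp3:4 pp4:1 pp5:1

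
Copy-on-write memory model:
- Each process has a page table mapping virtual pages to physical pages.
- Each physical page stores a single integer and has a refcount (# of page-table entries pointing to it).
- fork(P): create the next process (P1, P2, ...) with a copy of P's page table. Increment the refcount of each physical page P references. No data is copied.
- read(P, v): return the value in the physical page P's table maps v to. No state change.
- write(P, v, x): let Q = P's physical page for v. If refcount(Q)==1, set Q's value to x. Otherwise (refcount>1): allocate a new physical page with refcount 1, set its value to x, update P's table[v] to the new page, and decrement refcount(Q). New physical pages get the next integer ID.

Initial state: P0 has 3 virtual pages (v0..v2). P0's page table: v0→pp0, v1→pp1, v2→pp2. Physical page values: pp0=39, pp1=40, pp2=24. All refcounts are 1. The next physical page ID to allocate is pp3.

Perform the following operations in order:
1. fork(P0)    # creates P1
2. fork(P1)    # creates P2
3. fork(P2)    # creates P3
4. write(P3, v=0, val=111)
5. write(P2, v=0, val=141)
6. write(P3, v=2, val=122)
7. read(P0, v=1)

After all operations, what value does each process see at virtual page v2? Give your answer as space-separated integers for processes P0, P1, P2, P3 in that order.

Op 1: fork(P0) -> P1. 3 ppages; refcounts: pp0:2 pp1:2 pp2:2
Op 2: fork(P1) -> P2. 3 ppages; refcounts: pp0:3 pp1:3 pp2:3
Op 3: fork(P2) -> P3. 3 ppages; refcounts: pp0:4 pp1:4 pp2:4
Op 4: write(P3, v0, 111). refcount(pp0)=4>1 -> COPY to pp3. 4 ppages; refcounts: pp0:3 pp1:4 pp2:4 pp3:1
Op 5: write(P2, v0, 141). refcount(pp0)=3>1 -> COPY to pp4. 5 ppages; refcounts: pp0:2 pp1:4 pp2:4 pp3:1 pp4:1
Op 6: write(P3, v2, 122). refcount(pp2)=4>1 -> COPY to pp5. 6 ppages; refcounts: pp0:2 pp1:4 pp2:3 pp3:1 pp4:1 pp5:1
Op 7: read(P0, v1) -> 40. No state change.
P0: v2 -> pp2 = 24
P1: v2 -> pp2 = 24
P2: v2 -> pp2 = 24
P3: v2 -> pp5 = 122

Answer: 24 24 24 122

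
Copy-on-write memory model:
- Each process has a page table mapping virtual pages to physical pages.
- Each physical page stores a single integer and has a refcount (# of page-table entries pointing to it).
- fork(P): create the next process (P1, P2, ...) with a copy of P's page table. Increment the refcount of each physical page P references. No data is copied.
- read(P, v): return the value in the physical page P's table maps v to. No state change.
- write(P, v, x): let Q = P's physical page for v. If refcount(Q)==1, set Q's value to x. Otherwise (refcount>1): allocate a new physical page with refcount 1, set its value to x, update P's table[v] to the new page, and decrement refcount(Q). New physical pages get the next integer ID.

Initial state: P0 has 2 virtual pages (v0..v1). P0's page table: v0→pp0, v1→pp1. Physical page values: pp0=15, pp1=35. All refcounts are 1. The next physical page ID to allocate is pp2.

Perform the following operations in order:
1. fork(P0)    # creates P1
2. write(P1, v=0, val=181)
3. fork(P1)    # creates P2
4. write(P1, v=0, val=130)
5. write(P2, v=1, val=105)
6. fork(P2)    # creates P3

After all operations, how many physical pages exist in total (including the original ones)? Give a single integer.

Answer: 5

Derivation:
Op 1: fork(P0) -> P1. 2 ppages; refcounts: pp0:2 pp1:2
Op 2: write(P1, v0, 181). refcount(pp0)=2>1 -> COPY to pp2. 3 ppages; refcounts: pp0:1 pp1:2 pp2:1
Op 3: fork(P1) -> P2. 3 ppages; refcounts: pp0:1 pp1:3 pp2:2
Op 4: write(P1, v0, 130). refcount(pp2)=2>1 -> COPY to pp3. 4 ppages; refcounts: pp0:1 pp1:3 pp2:1 pp3:1
Op 5: write(P2, v1, 105). refcount(pp1)=3>1 -> COPY to pp4. 5 ppages; refcounts: pp0:1 pp1:2 pp2:1 pp3:1 pp4:1
Op 6: fork(P2) -> P3. 5 ppages; refcounts: pp0:1 pp1:2 pp2:2 pp3:1 pp4:2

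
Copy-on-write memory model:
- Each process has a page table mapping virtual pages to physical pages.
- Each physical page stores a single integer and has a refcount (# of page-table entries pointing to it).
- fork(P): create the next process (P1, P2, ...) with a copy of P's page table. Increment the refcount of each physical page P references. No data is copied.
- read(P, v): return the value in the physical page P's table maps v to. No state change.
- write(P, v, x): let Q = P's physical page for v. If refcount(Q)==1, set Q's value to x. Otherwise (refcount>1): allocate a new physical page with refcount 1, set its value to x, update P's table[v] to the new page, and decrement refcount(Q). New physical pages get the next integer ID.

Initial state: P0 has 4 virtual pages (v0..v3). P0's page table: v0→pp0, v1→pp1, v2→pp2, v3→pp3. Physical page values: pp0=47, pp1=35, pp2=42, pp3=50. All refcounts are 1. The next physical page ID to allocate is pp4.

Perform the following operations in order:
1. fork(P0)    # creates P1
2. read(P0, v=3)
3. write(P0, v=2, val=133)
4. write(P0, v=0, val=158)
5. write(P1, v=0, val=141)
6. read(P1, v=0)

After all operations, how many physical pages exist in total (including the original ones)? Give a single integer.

Answer: 6

Derivation:
Op 1: fork(P0) -> P1. 4 ppages; refcounts: pp0:2 pp1:2 pp2:2 pp3:2
Op 2: read(P0, v3) -> 50. No state change.
Op 3: write(P0, v2, 133). refcount(pp2)=2>1 -> COPY to pp4. 5 ppages; refcounts: pp0:2 pp1:2 pp2:1 pp3:2 pp4:1
Op 4: write(P0, v0, 158). refcount(pp0)=2>1 -> COPY to pp5. 6 ppages; refcounts: pp0:1 pp1:2 pp2:1 pp3:2 pp4:1 pp5:1
Op 5: write(P1, v0, 141). refcount(pp0)=1 -> write in place. 6 ppages; refcounts: pp0:1 pp1:2 pp2:1 pp3:2 pp4:1 pp5:1
Op 6: read(P1, v0) -> 141. No state change.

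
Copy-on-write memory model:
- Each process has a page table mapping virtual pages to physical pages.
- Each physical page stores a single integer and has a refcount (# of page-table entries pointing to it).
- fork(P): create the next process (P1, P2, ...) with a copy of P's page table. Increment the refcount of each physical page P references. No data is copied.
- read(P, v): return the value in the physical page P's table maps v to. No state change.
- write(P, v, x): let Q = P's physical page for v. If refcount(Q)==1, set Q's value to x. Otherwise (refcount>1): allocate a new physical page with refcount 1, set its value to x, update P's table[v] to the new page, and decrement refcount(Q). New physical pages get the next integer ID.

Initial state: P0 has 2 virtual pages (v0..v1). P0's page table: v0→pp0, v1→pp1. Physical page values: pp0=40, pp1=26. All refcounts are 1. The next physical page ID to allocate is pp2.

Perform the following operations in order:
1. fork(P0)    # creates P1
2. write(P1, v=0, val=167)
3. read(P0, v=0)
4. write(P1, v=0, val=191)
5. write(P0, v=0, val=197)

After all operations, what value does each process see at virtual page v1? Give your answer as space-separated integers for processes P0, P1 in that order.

Op 1: fork(P0) -> P1. 2 ppages; refcounts: pp0:2 pp1:2
Op 2: write(P1, v0, 167). refcount(pp0)=2>1 -> COPY to pp2. 3 ppages; refcounts: pp0:1 pp1:2 pp2:1
Op 3: read(P0, v0) -> 40. No state change.
Op 4: write(P1, v0, 191). refcount(pp2)=1 -> write in place. 3 ppages; refcounts: pp0:1 pp1:2 pp2:1
Op 5: write(P0, v0, 197). refcount(pp0)=1 -> write in place. 3 ppages; refcounts: pp0:1 pp1:2 pp2:1
P0: v1 -> pp1 = 26
P1: v1 -> pp1 = 26

Answer: 26 26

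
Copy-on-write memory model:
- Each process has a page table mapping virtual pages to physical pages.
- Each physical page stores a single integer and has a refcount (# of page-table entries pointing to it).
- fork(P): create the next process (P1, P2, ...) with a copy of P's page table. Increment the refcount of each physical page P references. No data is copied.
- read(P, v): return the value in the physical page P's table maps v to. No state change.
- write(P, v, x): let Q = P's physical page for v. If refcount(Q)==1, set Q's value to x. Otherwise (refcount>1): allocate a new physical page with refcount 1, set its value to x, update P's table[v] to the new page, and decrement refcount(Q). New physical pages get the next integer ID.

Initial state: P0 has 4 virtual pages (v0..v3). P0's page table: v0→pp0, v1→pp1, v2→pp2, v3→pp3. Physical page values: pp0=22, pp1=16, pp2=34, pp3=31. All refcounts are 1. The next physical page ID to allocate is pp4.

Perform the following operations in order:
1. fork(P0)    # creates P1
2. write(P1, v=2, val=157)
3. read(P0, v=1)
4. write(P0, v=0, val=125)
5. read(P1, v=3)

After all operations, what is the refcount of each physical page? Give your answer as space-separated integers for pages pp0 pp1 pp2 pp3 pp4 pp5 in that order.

Answer: 1 2 1 2 1 1

Derivation:
Op 1: fork(P0) -> P1. 4 ppages; refcounts: pp0:2 pp1:2 pp2:2 pp3:2
Op 2: write(P1, v2, 157). refcount(pp2)=2>1 -> COPY to pp4. 5 ppages; refcounts: pp0:2 pp1:2 pp2:1 pp3:2 pp4:1
Op 3: read(P0, v1) -> 16. No state change.
Op 4: write(P0, v0, 125). refcount(pp0)=2>1 -> COPY to pp5. 6 ppages; refcounts: pp0:1 pp1:2 pp2:1 pp3:2 pp4:1 pp5:1
Op 5: read(P1, v3) -> 31. No state change.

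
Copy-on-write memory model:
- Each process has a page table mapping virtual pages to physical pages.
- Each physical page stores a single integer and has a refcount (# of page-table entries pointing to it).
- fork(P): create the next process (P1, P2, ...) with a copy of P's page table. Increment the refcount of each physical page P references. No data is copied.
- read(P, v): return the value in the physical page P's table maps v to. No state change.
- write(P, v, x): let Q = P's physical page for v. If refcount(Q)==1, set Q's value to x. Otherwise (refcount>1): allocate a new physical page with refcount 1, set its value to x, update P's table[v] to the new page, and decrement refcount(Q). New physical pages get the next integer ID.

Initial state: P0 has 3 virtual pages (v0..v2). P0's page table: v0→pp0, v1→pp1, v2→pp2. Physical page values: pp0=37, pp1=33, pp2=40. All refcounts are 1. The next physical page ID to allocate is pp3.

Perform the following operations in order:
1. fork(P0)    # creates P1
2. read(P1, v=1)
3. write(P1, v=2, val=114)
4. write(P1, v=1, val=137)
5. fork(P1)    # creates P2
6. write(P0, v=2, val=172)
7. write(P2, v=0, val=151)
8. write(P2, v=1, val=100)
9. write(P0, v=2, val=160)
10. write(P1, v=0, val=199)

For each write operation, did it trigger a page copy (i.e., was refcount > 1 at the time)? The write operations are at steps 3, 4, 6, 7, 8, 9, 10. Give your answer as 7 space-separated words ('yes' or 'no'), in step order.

Op 1: fork(P0) -> P1. 3 ppages; refcounts: pp0:2 pp1:2 pp2:2
Op 2: read(P1, v1) -> 33. No state change.
Op 3: write(P1, v2, 114). refcount(pp2)=2>1 -> COPY to pp3. 4 ppages; refcounts: pp0:2 pp1:2 pp2:1 pp3:1
Op 4: write(P1, v1, 137). refcount(pp1)=2>1 -> COPY to pp4. 5 ppages; refcounts: pp0:2 pp1:1 pp2:1 pp3:1 pp4:1
Op 5: fork(P1) -> P2. 5 ppages; refcounts: pp0:3 pp1:1 pp2:1 pp3:2 pp4:2
Op 6: write(P0, v2, 172). refcount(pp2)=1 -> write in place. 5 ppages; refcounts: pp0:3 pp1:1 pp2:1 pp3:2 pp4:2
Op 7: write(P2, v0, 151). refcount(pp0)=3>1 -> COPY to pp5. 6 ppages; refcounts: pp0:2 pp1:1 pp2:1 pp3:2 pp4:2 pp5:1
Op 8: write(P2, v1, 100). refcount(pp4)=2>1 -> COPY to pp6. 7 ppages; refcounts: pp0:2 pp1:1 pp2:1 pp3:2 pp4:1 pp5:1 pp6:1
Op 9: write(P0, v2, 160). refcount(pp2)=1 -> write in place. 7 ppages; refcounts: pp0:2 pp1:1 pp2:1 pp3:2 pp4:1 pp5:1 pp6:1
Op 10: write(P1, v0, 199). refcount(pp0)=2>1 -> COPY to pp7. 8 ppages; refcounts: pp0:1 pp1:1 pp2:1 pp3:2 pp4:1 pp5:1 pp6:1 pp7:1

yes yes no yes yes no yes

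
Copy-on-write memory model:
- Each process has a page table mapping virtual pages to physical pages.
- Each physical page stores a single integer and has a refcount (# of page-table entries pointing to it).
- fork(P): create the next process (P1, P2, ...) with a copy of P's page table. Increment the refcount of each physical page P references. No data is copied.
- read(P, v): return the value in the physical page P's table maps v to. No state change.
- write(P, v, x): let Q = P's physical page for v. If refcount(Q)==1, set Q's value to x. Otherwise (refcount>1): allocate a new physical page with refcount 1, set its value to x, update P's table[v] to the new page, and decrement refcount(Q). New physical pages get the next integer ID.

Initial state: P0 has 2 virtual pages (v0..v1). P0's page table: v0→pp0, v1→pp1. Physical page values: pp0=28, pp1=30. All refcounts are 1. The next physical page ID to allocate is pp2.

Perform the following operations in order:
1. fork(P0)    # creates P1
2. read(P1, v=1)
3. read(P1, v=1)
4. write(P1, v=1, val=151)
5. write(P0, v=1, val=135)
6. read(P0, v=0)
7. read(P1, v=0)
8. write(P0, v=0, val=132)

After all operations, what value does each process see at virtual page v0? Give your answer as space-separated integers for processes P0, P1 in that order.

Op 1: fork(P0) -> P1. 2 ppages; refcounts: pp0:2 pp1:2
Op 2: read(P1, v1) -> 30. No state change.
Op 3: read(P1, v1) -> 30. No state change.
Op 4: write(P1, v1, 151). refcount(pp1)=2>1 -> COPY to pp2. 3 ppages; refcounts: pp0:2 pp1:1 pp2:1
Op 5: write(P0, v1, 135). refcount(pp1)=1 -> write in place. 3 ppages; refcounts: pp0:2 pp1:1 pp2:1
Op 6: read(P0, v0) -> 28. No state change.
Op 7: read(P1, v0) -> 28. No state change.
Op 8: write(P0, v0, 132). refcount(pp0)=2>1 -> COPY to pp3. 4 ppages; refcounts: pp0:1 pp1:1 pp2:1 pp3:1
P0: v0 -> pp3 = 132
P1: v0 -> pp0 = 28

Answer: 132 28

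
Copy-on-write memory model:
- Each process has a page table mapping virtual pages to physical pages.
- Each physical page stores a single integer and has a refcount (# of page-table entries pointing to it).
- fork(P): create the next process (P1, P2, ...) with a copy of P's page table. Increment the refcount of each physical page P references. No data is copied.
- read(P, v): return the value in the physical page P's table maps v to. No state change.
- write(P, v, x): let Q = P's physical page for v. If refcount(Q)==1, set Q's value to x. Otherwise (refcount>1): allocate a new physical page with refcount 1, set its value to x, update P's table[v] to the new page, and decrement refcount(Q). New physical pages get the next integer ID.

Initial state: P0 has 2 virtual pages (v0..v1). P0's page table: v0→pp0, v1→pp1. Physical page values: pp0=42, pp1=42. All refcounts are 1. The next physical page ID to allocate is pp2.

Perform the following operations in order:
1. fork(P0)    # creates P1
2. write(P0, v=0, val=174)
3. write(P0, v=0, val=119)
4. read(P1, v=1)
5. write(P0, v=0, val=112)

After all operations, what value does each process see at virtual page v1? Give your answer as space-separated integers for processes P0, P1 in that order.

Op 1: fork(P0) -> P1. 2 ppages; refcounts: pp0:2 pp1:2
Op 2: write(P0, v0, 174). refcount(pp0)=2>1 -> COPY to pp2. 3 ppages; refcounts: pp0:1 pp1:2 pp2:1
Op 3: write(P0, v0, 119). refcount(pp2)=1 -> write in place. 3 ppages; refcounts: pp0:1 pp1:2 pp2:1
Op 4: read(P1, v1) -> 42. No state change.
Op 5: write(P0, v0, 112). refcount(pp2)=1 -> write in place. 3 ppages; refcounts: pp0:1 pp1:2 pp2:1
P0: v1 -> pp1 = 42
P1: v1 -> pp1 = 42

Answer: 42 42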